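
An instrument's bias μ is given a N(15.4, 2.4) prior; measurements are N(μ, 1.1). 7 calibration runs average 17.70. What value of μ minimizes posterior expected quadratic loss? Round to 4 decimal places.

Posterior for μ is Normal. Precision-weighted mean: (1/2.4·15.4 + 7/1.1·17.70) / (1/2.4 + 7/1.1) = 17.5587.
A Normal posterior is symmetric, so mode = mean.
Quadratic loss ⇒ the optimal estimator is the posterior mean.

17.5587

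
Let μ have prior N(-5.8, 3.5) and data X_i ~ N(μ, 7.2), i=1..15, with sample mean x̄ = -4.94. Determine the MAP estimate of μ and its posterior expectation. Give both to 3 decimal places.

Posterior for μ is Normal. Precision-weighted mean: (1/3.5·-5.8 + 15/7.2·-4.94) / (1/3.5 + 15/7.2) = -5.044.
A Normal posterior is symmetric, so mode = mean.

MAP estimate = -5.044, posterior expectation = -5.044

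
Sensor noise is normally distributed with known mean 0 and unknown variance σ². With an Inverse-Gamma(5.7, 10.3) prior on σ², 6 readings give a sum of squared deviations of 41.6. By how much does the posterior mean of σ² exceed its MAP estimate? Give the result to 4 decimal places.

Posterior: Inverse-Gamma(shape = 5.7+6/2 = 8.7, scale = 10.3+41.6/2 = 31.1).
Mode = β/(α+1) = 31.1/9.7 = 3.2062.
Mean = β/(α−1) = 31.1/7.7 = 4.0390.
Difference = 4.0390 − 3.2062 = 0.8328.
Mean > mode: the posterior has a right tail.

0.8328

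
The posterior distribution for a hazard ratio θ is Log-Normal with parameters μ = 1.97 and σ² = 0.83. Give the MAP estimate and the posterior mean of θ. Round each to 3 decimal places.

MAP = 3.127; posterior mean = 10.859

Mode = exp(μ − σ²) = exp(1.14) = 3.127.
Mean = exp(μ + σ²/2) = exp(2.385) = 10.859.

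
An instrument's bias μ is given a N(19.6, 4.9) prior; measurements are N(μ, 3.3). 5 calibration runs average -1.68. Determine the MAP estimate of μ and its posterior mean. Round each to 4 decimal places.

Posterior for μ is Normal. Precision-weighted mean: (1/4.9·19.6 + 5/3.3·-1.68) / (1/4.9 + 5/3.3) = 0.8460.
A Normal posterior is symmetric, so mode = mean.

MAP = 0.8460; posterior mean = 0.8460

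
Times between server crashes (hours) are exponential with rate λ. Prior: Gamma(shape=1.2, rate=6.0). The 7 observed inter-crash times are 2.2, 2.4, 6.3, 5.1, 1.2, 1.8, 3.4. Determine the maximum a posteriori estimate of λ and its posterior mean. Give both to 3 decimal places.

Σ times = 22.4. Posterior: Gamma(shape = 1.2+7 = 8.2, rate = 6.0+22.4 = 28.4).
Mode = (α−1)/β = 7.2/28.4 = 0.254.
Mean = α/β = 8.2/28.4 = 0.289.
The mean is pulled above the mode by the posterior's right skew.

MAP = 0.254, posterior mean = 0.289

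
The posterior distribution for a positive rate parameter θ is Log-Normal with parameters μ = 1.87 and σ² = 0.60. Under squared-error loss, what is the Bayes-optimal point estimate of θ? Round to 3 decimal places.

Mode = exp(μ − σ²) = exp(1.27) = 3.561.
Mean = exp(μ + σ²/2) = exp(2.170) = 8.758.
Squared-error loss ⇒ the optimal estimator is the posterior mean.

8.758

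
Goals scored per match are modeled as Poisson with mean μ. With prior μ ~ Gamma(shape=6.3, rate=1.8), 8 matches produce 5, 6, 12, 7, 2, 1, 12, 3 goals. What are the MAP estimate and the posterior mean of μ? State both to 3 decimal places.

MAP: 5.439. Posterior mean: 5.541.

Σ counts = 48. Posterior: Gamma(shape = 6.3+48 = 54.3, rate = 1.8+8 = 9.8).
Mode = (α−1)/β = 53.3/9.8 = 5.439.
Mean = α/β = 54.3/9.8 = 5.541.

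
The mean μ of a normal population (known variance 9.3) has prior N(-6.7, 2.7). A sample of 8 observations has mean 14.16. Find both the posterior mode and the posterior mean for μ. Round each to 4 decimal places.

Posterior for μ is Normal. Precision-weighted mean: (1/2.7·-6.7 + 8/9.3·14.16) / (1/2.7 + 8/9.3) = 7.8817.
A Normal posterior is symmetric, so mode = mean.

μ_MAP = 7.8817, E[μ|data] = 7.8817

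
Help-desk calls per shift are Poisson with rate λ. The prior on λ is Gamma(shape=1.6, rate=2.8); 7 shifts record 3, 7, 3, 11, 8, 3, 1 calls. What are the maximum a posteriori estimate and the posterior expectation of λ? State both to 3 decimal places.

Σ counts = 36. Posterior: Gamma(shape = 1.6+36 = 37.6, rate = 2.8+7 = 9.8).
Mode = (α−1)/β = 36.6/9.8 = 3.735.
Mean = α/β = 37.6/9.8 = 3.837.
The posterior is right-skewed, so the mean exceeds the mode.

MAP = 3.735, posterior mean = 3.837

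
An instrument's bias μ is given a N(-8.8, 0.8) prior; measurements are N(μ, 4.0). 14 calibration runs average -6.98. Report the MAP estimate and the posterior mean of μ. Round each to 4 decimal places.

Posterior for μ is Normal. Precision-weighted mean: (1/0.8·-8.8 + 14/4.0·-6.98) / (1/0.8 + 14/4.0) = -7.4589.
A Normal posterior is symmetric, so mode = mean.

MAP estimate = -7.4589, posterior mean = -7.4589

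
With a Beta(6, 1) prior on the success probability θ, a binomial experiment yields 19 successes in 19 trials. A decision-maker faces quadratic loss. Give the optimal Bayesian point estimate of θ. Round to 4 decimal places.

0.9615

Posterior: Beta(6+19, 1+0) = Beta(25, 1).
Since β = 1 ≤ 1 and α > 1, the Beta density is monotone increasing on [0,1]; the mode is at 1.
Mean = 25/(25+1) = 0.9615.
Quadratic loss ⇒ the optimal estimator is the posterior mean.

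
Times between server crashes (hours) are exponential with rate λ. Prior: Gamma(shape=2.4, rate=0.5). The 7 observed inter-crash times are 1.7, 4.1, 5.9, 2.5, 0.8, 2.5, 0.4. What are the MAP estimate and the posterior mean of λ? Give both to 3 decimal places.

Σ times = 17.9. Posterior: Gamma(shape = 2.4+7 = 9.4, rate = 0.5+17.9 = 18.4).
Mode = (α−1)/β = 8.4/18.4 = 0.457.
Mean = α/β = 9.4/18.4 = 0.511.
The posterior is right-skewed, so the mean exceeds the mode.

MAP = 0.457, posterior mean = 0.511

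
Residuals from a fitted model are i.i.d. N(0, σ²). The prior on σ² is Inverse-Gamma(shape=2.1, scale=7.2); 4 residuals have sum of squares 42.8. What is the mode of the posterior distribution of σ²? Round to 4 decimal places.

5.6078

Posterior: Inverse-Gamma(shape = 2.1+4/2 = 4.1, scale = 7.2+42.8/2 = 28.6).
Mode = β/(α+1) = 28.6/5.1 = 5.6078.
Mean = β/(α−1) = 28.6/3.1 = 9.2258.
This is the posterior mode — the MAP estimate.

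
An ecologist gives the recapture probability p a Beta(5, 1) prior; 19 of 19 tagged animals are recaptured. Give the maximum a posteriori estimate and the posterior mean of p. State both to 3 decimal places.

Posterior: Beta(5+19, 1+0) = Beta(24, 1).
Since β = 1 ≤ 1 and α > 1, the Beta density is monotone increasing on [0,1]; the mode is at 1.
Mean = 24/(24+1) = 0.960.
The mean is pulled below the mode by the posterior's left skew.

MAP = 1.000, posterior mean = 0.960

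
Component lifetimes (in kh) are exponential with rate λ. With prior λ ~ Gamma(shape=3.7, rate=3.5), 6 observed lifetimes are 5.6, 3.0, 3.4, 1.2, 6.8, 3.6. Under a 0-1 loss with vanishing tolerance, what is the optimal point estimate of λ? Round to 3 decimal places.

0.321

Σ times = 23.6. Posterior: Gamma(shape = 3.7+6 = 9.7, rate = 3.5+23.6 = 27.1).
Mode = (α−1)/β = 8.7/27.1 = 0.321.
Mean = α/β = 9.7/27.1 = 0.358.
This is the posterior mode — the MAP estimate.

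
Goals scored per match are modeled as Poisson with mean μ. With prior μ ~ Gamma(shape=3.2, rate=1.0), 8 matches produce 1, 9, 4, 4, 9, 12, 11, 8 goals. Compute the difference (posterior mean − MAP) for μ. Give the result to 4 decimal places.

Σ counts = 58. Posterior: Gamma(shape = 3.2+58 = 61.2, rate = 1.0+8 = 9.0).
Mode = (α−1)/β = 60.2/9.0 = 6.6889.
Mean = α/β = 61.2/9.0 = 6.8000.
Difference = 6.8000 − 6.6889 = 0.1111.
The posterior is right-skewed, so the mean exceeds the mode.

0.1111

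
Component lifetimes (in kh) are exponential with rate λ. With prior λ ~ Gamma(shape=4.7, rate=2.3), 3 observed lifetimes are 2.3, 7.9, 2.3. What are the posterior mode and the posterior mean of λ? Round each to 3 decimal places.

Σ times = 12.5. Posterior: Gamma(shape = 4.7+3 = 7.7, rate = 2.3+12.5 = 14.8).
Mode = (α−1)/β = 6.7/14.8 = 0.453.
Mean = α/β = 7.7/14.8 = 0.520.
The mean is pulled above the mode by the posterior's right skew.

MAP = 0.453, posterior mean = 0.520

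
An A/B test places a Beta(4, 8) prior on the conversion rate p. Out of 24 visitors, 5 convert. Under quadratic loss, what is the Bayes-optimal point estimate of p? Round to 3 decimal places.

Posterior: Beta(4+5, 8+19) = Beta(9, 27).
Mode = (9−1)/(9+27−2) = 8/34 = 0.235.
Mean = 9/(9+27) = 9/36 = 0.250.
Quadratic loss ⇒ the optimal estimator is the posterior mean.

0.250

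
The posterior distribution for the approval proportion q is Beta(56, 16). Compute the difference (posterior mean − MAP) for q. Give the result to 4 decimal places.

-0.0079

Mode = (56−1)/(56+16−2) = 55/70 = 0.7857.
Mean = 56/(56+16) = 56/72 = 0.7778.
Difference = 0.7778 − 0.7857 = -0.0079.
Mode > mean: the posterior has a left tail.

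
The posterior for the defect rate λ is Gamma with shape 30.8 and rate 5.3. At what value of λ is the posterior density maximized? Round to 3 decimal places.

Mode = (α−1)/β = 29.8/5.3 = 5.623.
Mean = α/β = 30.8/5.3 = 5.811.
This is the posterior mode — the MAP estimate.

5.623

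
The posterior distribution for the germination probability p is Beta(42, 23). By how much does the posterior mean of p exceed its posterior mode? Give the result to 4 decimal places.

Mode = (42−1)/(42+23−2) = 41/63 = 0.6508.
Mean = 42/(42+23) = 42/65 = 0.6462.
Difference = 0.6462 − 0.6508 = -0.0046.
Left-skewed posterior ⇒ mean < mode.

-0.0046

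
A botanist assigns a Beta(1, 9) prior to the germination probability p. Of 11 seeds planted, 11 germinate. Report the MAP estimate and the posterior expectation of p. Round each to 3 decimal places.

Posterior: Beta(1+11, 9+0) = Beta(12, 9).
Mode = (12−1)/(12+9−2) = 11/19 = 0.579.
Mean = 12/(12+9) = 12/21 = 0.571.

MAP = 0.579; posterior mean = 0.571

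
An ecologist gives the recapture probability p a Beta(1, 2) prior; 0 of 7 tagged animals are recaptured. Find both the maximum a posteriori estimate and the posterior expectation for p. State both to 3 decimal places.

p_MAP = 0.000, E[p|data] = 0.100

Posterior: Beta(1+0, 2+7) = Beta(1, 9).
Since α = 1 ≤ 1 and β > 1, the Beta density is monotone decreasing on [0,1]; the mode is at 0.
Mean = 1/(1+9) = 0.100.
Right-skewed posterior ⇒ mode < mean.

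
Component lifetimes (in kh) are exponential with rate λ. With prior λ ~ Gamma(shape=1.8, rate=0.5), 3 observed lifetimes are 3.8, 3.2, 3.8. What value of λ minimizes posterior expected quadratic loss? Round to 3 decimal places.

Σ times = 10.8. Posterior: Gamma(shape = 1.8+3 = 4.8, rate = 0.5+10.8 = 11.3).
Mode = (α−1)/β = 3.8/11.3 = 0.336.
Mean = α/β = 4.8/11.3 = 0.425.
Quadratic loss ⇒ the optimal estimator is the posterior mean.

0.425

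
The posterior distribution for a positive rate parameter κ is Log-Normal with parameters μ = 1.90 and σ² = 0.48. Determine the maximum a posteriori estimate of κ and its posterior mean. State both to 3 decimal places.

Mode = exp(μ − σ²) = exp(1.42) = 4.137.
Mean = exp(μ + σ²/2) = exp(2.140) = 8.499.
The posterior is right-skewed, so the mean exceeds the mode.

maximum a posteriori estimate = 4.137, posterior mean = 8.499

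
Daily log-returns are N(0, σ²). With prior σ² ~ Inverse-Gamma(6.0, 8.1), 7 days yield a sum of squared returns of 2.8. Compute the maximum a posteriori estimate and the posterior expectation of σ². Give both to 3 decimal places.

Posterior: Inverse-Gamma(shape = 6.0+7/2 = 9.5, scale = 8.1+2.8/2 = 9.5).
Mode = β/(α+1) = 9.5/10.5 = 0.905.
Mean = β/(α−1) = 9.5/8.5 = 1.118.
The posterior is right-skewed, so the mean exceeds the mode.

MAP: 0.905. Posterior mean: 1.118.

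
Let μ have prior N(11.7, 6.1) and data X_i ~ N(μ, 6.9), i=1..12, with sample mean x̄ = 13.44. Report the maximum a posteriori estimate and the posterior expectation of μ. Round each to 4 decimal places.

MAP: 13.2901. Posterior mean: 13.2901.

Posterior for μ is Normal. Precision-weighted mean: (1/6.1·11.7 + 12/6.9·13.44) / (1/6.1 + 12/6.9) = 13.2901.
A Normal posterior is symmetric, so mode = mean.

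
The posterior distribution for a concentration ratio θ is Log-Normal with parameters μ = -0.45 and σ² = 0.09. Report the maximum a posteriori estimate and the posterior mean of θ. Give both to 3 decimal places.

Mode = exp(μ − σ²) = exp(-0.54) = 0.583.
Mean = exp(μ + σ²/2) = exp(-0.405) = 0.667.
Right-skewed posterior ⇒ mode < mean.

maximum a posteriori estimate = 0.583, posterior mean = 0.667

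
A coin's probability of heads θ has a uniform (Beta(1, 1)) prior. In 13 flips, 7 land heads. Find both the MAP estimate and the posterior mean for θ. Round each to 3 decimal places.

Posterior: Beta(1+7, 1+6) = Beta(8, 7).
Mode = (8−1)/(8+7−2) = 7/13 = 0.538.
Mean = 8/(8+7) = 8/15 = 0.533.

MAP estimate = 0.538, posterior mean = 0.533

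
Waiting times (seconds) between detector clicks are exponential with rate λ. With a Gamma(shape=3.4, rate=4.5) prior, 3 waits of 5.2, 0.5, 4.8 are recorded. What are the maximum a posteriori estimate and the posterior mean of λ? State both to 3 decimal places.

Σ times = 10.5. Posterior: Gamma(shape = 3.4+3 = 6.4, rate = 4.5+10.5 = 15.0).
Mode = (α−1)/β = 5.4/15.0 = 0.360.
Mean = α/β = 6.4/15.0 = 0.427.

MAP = 0.360; posterior mean = 0.427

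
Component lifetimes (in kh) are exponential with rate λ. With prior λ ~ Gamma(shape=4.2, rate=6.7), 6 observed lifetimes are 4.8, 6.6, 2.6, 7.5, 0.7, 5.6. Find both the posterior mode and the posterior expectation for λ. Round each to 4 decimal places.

Σ times = 27.8. Posterior: Gamma(shape = 4.2+6 = 10.2, rate = 6.7+27.8 = 34.5).
Mode = (α−1)/β = 9.2/34.5 = 0.2667.
Mean = α/β = 10.2/34.5 = 0.2957.

posterior mode = 0.2667, posterior expectation = 0.2957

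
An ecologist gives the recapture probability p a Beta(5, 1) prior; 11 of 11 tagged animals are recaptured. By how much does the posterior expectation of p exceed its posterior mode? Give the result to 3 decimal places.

-0.059

Posterior: Beta(5+11, 1+0) = Beta(16, 1).
Since β = 1 ≤ 1 and α > 1, the Beta density is monotone increasing on [0,1]; the mode is at 1.
Mean = 16/(16+1) = 0.941.
Difference = 0.941 − 1.000 = -0.059.
Left-skewed posterior ⇒ mean < mode.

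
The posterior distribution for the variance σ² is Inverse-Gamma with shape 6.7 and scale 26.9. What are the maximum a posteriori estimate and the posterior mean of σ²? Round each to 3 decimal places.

Mode = β/(α+1) = 26.9/7.7 = 3.494.
Mean = β/(α−1) = 26.9/5.7 = 4.719.

MAP = 3.494, posterior mean = 4.719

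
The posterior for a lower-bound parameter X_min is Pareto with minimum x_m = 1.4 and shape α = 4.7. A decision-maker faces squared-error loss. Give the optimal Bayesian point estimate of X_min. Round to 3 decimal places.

1.778

The Pareto density is strictly decreasing on [x_m, ∞), so the mode is x_m = 1.400.
Mean = α·x_m/(α−1) = 4.7·1.4/3.7 = 1.778.
Squared-error loss ⇒ the optimal estimator is the posterior mean.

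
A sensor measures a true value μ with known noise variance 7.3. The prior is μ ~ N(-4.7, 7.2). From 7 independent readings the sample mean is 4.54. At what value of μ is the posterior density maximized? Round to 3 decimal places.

Posterior for μ is Normal. Precision-weighted mean: (1/7.2·-4.7 + 7/7.3·4.54) / (1/7.2 + 7/7.3) = 3.371.
A Normal posterior is symmetric, so mode = mean.
This is the posterior mode — the MAP estimate.

3.371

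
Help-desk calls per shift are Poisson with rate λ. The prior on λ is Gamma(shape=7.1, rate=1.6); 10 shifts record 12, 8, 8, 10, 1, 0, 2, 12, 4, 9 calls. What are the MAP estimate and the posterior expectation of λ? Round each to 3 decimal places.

Σ counts = 66. Posterior: Gamma(shape = 7.1+66 = 73.1, rate = 1.6+10 = 11.6).
Mode = (α−1)/β = 72.1/11.6 = 6.216.
Mean = α/β = 73.1/11.6 = 6.302.
The posterior is right-skewed, so the mean exceeds the mode.

MAP estimate = 6.216, posterior expectation = 6.302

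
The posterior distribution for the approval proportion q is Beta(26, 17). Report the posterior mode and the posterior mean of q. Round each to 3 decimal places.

posterior mode = 0.610, posterior mean = 0.605

Mode = (26−1)/(26+17−2) = 25/41 = 0.610.
Mean = 26/(26+17) = 26/43 = 0.605.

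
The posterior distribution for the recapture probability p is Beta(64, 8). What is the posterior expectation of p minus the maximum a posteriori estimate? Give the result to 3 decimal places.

-0.011

Mode = (64−1)/(64+8−2) = 63/70 = 0.900.
Mean = 64/(64+8) = 64/72 = 0.889.
Difference = 0.889 − 0.900 = -0.011.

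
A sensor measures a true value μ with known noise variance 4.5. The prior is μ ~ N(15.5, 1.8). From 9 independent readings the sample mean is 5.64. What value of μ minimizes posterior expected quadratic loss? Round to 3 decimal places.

Posterior for μ is Normal. Precision-weighted mean: (1/1.8·15.5 + 9/4.5·5.64) / (1/1.8 + 9/4.5) = 7.783.
A Normal posterior is symmetric, so mode = mean.
Quadratic loss ⇒ the optimal estimator is the posterior mean.

7.783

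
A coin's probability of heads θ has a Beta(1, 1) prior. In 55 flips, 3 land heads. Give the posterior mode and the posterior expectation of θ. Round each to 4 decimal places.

Posterior: Beta(1+3, 1+52) = Beta(4, 53).
Mode = (4−1)/(4+53−2) = 3/55 = 0.0545.
With a flat prior the MAP equals the MLE, 3/55.
Mean = 4/(4+53) = 4/57 = 0.0702.

posterior mode = 0.0545, posterior expectation = 0.0702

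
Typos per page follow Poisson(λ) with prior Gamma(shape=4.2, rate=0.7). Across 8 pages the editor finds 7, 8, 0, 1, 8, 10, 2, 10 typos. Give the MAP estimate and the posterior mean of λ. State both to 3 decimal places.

Σ counts = 46. Posterior: Gamma(shape = 4.2+46 = 50.2, rate = 0.7+8 = 8.7).
Mode = (α−1)/β = 49.2/8.7 = 5.655.
Mean = α/β = 50.2/8.7 = 5.770.
Mean > mode: the posterior has a right tail.

MAP: 5.655. Posterior mean: 5.770.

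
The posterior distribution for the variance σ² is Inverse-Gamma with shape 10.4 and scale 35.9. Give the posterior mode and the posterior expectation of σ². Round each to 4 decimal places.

MAP: 3.1491. Posterior mean: 3.8191.

Mode = β/(α+1) = 35.9/11.4 = 3.1491.
Mean = β/(α−1) = 35.9/9.4 = 3.8191.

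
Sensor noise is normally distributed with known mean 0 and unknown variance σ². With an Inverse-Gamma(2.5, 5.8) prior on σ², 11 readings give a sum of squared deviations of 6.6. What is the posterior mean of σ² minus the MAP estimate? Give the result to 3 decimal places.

Posterior: Inverse-Gamma(shape = 2.5+11/2 = 8.0, scale = 5.8+6.6/2 = 9.1).
Mode = β/(α+1) = 9.1/9.0 = 1.011.
Mean = β/(α−1) = 9.1/7.0 = 1.300.
Difference = 1.300 − 1.011 = 0.289.

0.289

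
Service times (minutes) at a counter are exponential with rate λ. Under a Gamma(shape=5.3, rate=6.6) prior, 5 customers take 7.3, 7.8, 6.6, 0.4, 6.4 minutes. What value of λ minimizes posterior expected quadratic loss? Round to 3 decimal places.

0.293

Σ times = 28.5. Posterior: Gamma(shape = 5.3+5 = 10.3, rate = 6.6+28.5 = 35.1).
Mode = (α−1)/β = 9.3/35.1 = 0.265.
Mean = α/β = 10.3/35.1 = 0.293.
Quadratic loss ⇒ the optimal estimator is the posterior mean.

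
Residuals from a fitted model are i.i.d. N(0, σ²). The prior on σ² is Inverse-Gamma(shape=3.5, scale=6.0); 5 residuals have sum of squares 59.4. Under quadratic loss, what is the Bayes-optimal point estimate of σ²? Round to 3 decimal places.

Posterior: Inverse-Gamma(shape = 3.5+5/2 = 6.0, scale = 6.0+59.4/2 = 35.7).
Mode = β/(α+1) = 35.7/7.0 = 5.100.
Mean = β/(α−1) = 35.7/5.0 = 7.140.
Quadratic loss ⇒ the optimal estimator is the posterior mean.

7.140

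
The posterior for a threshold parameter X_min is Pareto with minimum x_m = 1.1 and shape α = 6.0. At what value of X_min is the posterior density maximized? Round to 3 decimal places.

The Pareto density is strictly decreasing on [x_m, ∞), so the mode is x_m = 1.100.
Mean = α·x_m/(α−1) = 6.0·1.1/5.0 = 1.320.
This is the posterior mode — the MAP estimate.

1.100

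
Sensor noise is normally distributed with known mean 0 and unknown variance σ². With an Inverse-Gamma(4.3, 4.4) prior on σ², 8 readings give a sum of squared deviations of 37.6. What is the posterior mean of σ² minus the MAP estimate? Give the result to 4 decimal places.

Posterior: Inverse-Gamma(shape = 4.3+8/2 = 8.3, scale = 4.4+37.6/2 = 23.2).
Mode = β/(α+1) = 23.2/9.3 = 2.4946.
Mean = β/(α−1) = 23.2/7.3 = 3.1781.
Difference = 3.1781 − 2.4946 = 0.6835.
Mean > mode: the posterior has a right tail.

0.6835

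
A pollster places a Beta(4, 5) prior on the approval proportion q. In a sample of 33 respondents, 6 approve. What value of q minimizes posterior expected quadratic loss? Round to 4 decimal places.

0.2381

Posterior: Beta(4+6, 5+27) = Beta(10, 32).
Mode = (10−1)/(10+32−2) = 9/40 = 0.2250.
Mean = 10/(10+32) = 10/42 = 0.2381.
Quadratic loss ⇒ the optimal estimator is the posterior mean.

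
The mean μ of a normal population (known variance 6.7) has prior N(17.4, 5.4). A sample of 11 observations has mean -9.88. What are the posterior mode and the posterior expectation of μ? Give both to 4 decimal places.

MAP = -7.1149; posterior mean = -7.1149

Posterior for μ is Normal. Precision-weighted mean: (1/5.4·17.4 + 11/6.7·-9.88) / (1/5.4 + 11/6.7) = -7.1149.
A Normal posterior is symmetric, so mode = mean.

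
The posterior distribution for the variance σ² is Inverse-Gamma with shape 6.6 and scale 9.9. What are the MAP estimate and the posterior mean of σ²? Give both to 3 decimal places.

MAP = 1.303, posterior mean = 1.768

Mode = β/(α+1) = 9.9/7.6 = 1.303.
Mean = β/(α−1) = 9.9/5.6 = 1.768.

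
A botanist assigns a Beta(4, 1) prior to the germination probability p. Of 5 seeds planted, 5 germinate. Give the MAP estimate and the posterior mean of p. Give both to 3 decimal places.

Posterior: Beta(4+5, 1+0) = Beta(9, 1).
Since β = 1 ≤ 1 and α > 1, the Beta density is monotone increasing on [0,1]; the mode is at 1.
Mean = 9/(9+1) = 0.900.

MAP: 1.000. Posterior mean: 0.900.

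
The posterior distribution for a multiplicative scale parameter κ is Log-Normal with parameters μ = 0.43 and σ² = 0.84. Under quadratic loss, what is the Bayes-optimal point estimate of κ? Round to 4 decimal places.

2.3396

Mode = exp(μ − σ²) = exp(-0.41) = 0.6637.
Mean = exp(μ + σ²/2) = exp(0.850) = 2.3396.
Quadratic loss ⇒ the optimal estimator is the posterior mean.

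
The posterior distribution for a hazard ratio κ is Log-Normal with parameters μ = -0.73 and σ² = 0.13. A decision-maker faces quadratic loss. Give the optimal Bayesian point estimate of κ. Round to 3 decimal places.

0.514

Mode = exp(μ − σ²) = exp(-0.86) = 0.423.
Mean = exp(μ + σ²/2) = exp(-0.665) = 0.514.
Quadratic loss ⇒ the optimal estimator is the posterior mean.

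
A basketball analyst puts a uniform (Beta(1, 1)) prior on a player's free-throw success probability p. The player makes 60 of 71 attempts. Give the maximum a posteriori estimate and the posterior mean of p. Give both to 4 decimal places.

MAP = 0.8451, posterior mean = 0.8356

Posterior: Beta(1+60, 1+11) = Beta(61, 12).
Mode = (61−1)/(61+12−2) = 60/71 = 0.8451.
With a flat prior the MAP equals the MLE, 60/71.
Mean = 61/(61+12) = 61/73 = 0.8356.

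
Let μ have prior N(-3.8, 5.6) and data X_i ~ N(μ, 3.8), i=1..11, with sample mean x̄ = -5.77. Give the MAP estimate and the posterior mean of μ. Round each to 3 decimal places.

MAP = -5.656, posterior mean = -5.656

Posterior for μ is Normal. Precision-weighted mean: (1/5.6·-3.8 + 11/3.8·-5.77) / (1/5.6 + 11/3.8) = -5.656.
A Normal posterior is symmetric, so mode = mean.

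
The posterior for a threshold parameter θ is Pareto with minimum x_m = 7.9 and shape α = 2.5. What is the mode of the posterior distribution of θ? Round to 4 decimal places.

The Pareto density is strictly decreasing on [x_m, ∞), so the mode is x_m = 7.9000.
Mean = α·x_m/(α−1) = 2.5·7.9/1.5 = 13.1667.
This is the posterior mode — the MAP estimate.

7.9000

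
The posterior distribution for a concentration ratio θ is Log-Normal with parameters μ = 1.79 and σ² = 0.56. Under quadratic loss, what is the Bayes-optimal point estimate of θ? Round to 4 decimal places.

7.9248

Mode = exp(μ − σ²) = exp(1.23) = 3.4212.
Mean = exp(μ + σ²/2) = exp(2.070) = 7.9248.
Quadratic loss ⇒ the optimal estimator is the posterior mean.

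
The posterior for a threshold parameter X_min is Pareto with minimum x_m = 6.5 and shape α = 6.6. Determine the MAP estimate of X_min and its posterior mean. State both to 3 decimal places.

X_min_MAP = 6.500, E[X_min|data] = 7.661

The Pareto density is strictly decreasing on [x_m, ∞), so the mode is x_m = 6.500.
Mean = α·x_m/(α−1) = 6.6·6.5/5.6 = 7.661.
The mean is pulled above the mode by the posterior's right skew.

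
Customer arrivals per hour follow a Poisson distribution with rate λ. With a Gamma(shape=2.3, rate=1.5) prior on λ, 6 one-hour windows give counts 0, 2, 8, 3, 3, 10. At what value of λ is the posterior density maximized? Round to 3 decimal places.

3.640

Σ counts = 26. Posterior: Gamma(shape = 2.3+26 = 28.3, rate = 1.5+6 = 7.5).
Mode = (α−1)/β = 27.3/7.5 = 3.640.
Mean = α/β = 28.3/7.5 = 3.773.
This is the posterior mode — the MAP estimate.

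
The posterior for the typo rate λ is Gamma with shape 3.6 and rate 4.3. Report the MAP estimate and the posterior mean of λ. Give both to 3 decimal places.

MAP = 0.605; posterior mean = 0.837

Mode = (α−1)/β = 2.6/4.3 = 0.605.
Mean = α/β = 3.6/4.3 = 0.837.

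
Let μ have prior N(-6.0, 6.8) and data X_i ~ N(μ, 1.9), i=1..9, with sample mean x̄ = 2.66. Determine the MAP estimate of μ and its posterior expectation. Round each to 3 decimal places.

Posterior for μ is Normal. Precision-weighted mean: (1/6.8·-6.0 + 9/1.9·2.66) / (1/6.8 + 9/1.9) = 2.399.
A Normal posterior is symmetric, so mode = mean.

MAP: 2.399. Posterior mean: 2.399.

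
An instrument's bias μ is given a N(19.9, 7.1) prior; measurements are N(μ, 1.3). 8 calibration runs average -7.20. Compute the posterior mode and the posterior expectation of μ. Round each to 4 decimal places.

Posterior for μ is Normal. Precision-weighted mean: (1/7.1·19.9 + 8/1.3·-7.20) / (1/7.1 + 8/1.3) = -6.5936.
A Normal posterior is symmetric, so mode = mean.

MAP = -6.5936; posterior mean = -6.5936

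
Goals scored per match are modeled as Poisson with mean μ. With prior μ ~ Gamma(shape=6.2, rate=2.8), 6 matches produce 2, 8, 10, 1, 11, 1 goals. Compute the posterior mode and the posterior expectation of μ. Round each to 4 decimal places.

posterior mode = 4.3409, posterior expectation = 4.4545

Σ counts = 33. Posterior: Gamma(shape = 6.2+33 = 39.2, rate = 2.8+6 = 8.8).
Mode = (α−1)/β = 38.2/8.8 = 4.3409.
Mean = α/β = 39.2/8.8 = 4.4545.
The posterior is right-skewed, so the mean exceeds the mode.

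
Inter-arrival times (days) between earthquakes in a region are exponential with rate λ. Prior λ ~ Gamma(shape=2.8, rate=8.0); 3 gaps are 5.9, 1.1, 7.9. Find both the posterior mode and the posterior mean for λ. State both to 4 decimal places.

Σ times = 14.9. Posterior: Gamma(shape = 2.8+3 = 5.8, rate = 8.0+14.9 = 22.9).
Mode = (α−1)/β = 4.8/22.9 = 0.2096.
Mean = α/β = 5.8/22.9 = 0.2533.

MAP = 0.2096, posterior mean = 0.2533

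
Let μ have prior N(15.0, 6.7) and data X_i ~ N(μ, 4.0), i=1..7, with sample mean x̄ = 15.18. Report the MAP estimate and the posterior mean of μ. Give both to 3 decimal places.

MAP = 15.166; posterior mean = 15.166

Posterior for μ is Normal. Precision-weighted mean: (1/6.7·15.0 + 7/4.0·15.18) / (1/6.7 + 7/4.0) = 15.166.
A Normal posterior is symmetric, so mode = mean.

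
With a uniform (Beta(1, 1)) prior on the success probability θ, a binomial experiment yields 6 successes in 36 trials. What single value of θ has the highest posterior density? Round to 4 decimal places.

0.1667

Posterior: Beta(1+6, 1+30) = Beta(7, 31).
Mode = (7−1)/(7+31−2) = 6/36 = 0.1667.
With a flat prior the MAP equals the MLE, 6/36.
Mean = 7/(7+31) = 7/38 = 0.1842.
This is the posterior mode — the MAP estimate.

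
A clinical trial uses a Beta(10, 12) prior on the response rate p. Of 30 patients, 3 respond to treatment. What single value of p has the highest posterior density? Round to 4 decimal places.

0.2400

Posterior: Beta(10+3, 12+27) = Beta(13, 39).
Mode = (13−1)/(13+39−2) = 12/50 = 0.2400.
Mean = 13/(13+39) = 13/52 = 0.2500.
This is the posterior mode — the MAP estimate.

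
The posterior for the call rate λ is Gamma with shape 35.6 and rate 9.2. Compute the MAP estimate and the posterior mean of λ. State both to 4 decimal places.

Mode = (α−1)/β = 34.6/9.2 = 3.7609.
Mean = α/β = 35.6/9.2 = 3.8696.

MAP = 3.7609; posterior mean = 3.8696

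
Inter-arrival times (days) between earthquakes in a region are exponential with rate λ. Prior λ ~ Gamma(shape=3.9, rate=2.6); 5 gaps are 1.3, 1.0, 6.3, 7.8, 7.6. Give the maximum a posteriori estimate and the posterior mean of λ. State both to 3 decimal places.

Σ times = 24.0. Posterior: Gamma(shape = 3.9+5 = 8.9, rate = 2.6+24.0 = 26.6).
Mode = (α−1)/β = 7.9/26.6 = 0.297.
Mean = α/β = 8.9/26.6 = 0.335.
Mean > mode: the posterior has a right tail.

MAP = 0.297; posterior mean = 0.335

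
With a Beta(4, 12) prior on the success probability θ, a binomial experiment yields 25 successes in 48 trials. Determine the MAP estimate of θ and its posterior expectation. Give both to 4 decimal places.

MAP: 0.4516. Posterior mean: 0.4531.

Posterior: Beta(4+25, 12+23) = Beta(29, 35).
Mode = (29−1)/(29+35−2) = 28/62 = 0.4516.
Mean = 29/(29+35) = 29/64 = 0.4531.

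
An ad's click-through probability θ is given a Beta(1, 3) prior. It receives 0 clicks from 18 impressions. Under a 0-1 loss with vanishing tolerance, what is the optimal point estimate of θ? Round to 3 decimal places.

Posterior: Beta(1+0, 3+18) = Beta(1, 21).
Since α = 1 ≤ 1 and β > 1, the Beta density is monotone decreasing on [0,1]; the mode is at 0.
Mean = 1/(1+21) = 0.045.
This is the posterior mode — the MAP estimate.

0.000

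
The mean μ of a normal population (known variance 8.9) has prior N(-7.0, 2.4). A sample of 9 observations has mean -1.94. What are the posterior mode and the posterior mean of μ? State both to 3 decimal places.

posterior mode = -3.417, posterior mean = -3.417

Posterior for μ is Normal. Precision-weighted mean: (1/2.4·-7.0 + 9/8.9·-1.94) / (1/2.4 + 9/8.9) = -3.417.
A Normal posterior is symmetric, so mode = mean.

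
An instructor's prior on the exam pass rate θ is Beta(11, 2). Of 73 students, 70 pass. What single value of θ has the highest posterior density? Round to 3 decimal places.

Posterior: Beta(11+70, 2+3) = Beta(81, 5).
Mode = (81−1)/(81+5−2) = 80/84 = 0.952.
Mean = 81/(81+5) = 81/86 = 0.942.
This is the posterior mode — the MAP estimate.

0.952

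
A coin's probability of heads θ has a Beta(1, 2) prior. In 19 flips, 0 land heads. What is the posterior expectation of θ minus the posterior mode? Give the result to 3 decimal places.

Posterior: Beta(1+0, 2+19) = Beta(1, 21).
Since α = 1 ≤ 1 and β > 1, the Beta density is monotone decreasing on [0,1]; the mode is at 0.
Mean = 1/(1+21) = 0.045.
Difference = 0.045 − 0.000 = 0.045.
The posterior is right-skewed, so the mean exceeds the mode.

0.045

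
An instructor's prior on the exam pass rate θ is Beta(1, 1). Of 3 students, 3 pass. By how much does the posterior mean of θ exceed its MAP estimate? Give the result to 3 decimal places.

Posterior: Beta(1+3, 1+0) = Beta(4, 1).
Since β = 1 ≤ 1 and α > 1, the Beta density is monotone increasing on [0,1]; the mode is at 1.
Mean = 4/(4+1) = 0.800.
Difference = 0.800 − 1.000 = -0.200.

-0.200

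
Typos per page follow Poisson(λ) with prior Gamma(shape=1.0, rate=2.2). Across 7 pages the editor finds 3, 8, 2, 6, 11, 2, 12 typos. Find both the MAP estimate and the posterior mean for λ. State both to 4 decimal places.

λ_MAP = 4.7826, E[λ|data] = 4.8913

Σ counts = 44. Posterior: Gamma(shape = 1.0+44 = 45.0, rate = 2.2+7 = 9.2).
Mode = (α−1)/β = 44.0/9.2 = 4.7826.
Mean = α/β = 45.0/9.2 = 4.8913.
The posterior is right-skewed, so the mean exceeds the mode.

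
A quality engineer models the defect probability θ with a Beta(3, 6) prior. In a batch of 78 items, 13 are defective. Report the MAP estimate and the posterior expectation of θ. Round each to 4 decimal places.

MAP = 0.1765, posterior mean = 0.1839

Posterior: Beta(3+13, 6+65) = Beta(16, 71).
Mode = (16−1)/(16+71−2) = 15/85 = 0.1765.
Mean = 16/(16+71) = 16/87 = 0.1839.
Right-skewed posterior ⇒ mode < mean.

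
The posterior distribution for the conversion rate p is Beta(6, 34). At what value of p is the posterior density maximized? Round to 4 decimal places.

Mode = (6−1)/(6+34−2) = 5/38 = 0.1316.
Mean = 6/(6+34) = 6/40 = 0.1500.
This is the posterior mode — the MAP estimate.

0.1316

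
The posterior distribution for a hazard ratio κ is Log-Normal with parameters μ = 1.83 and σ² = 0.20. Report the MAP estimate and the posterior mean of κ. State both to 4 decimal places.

MAP: 5.1039. Posterior mean: 6.8895.

Mode = exp(μ − σ²) = exp(1.63) = 5.1039.
Mean = exp(μ + σ²/2) = exp(1.930) = 6.8895.
Right-skewed posterior ⇒ mode < mean.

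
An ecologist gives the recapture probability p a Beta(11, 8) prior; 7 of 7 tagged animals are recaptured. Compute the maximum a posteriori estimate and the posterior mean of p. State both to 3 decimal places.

p_MAP = 0.708, E[p|data] = 0.692

Posterior: Beta(11+7, 8+0) = Beta(18, 8).
Mode = (18−1)/(18+8−2) = 17/24 = 0.708.
Mean = 18/(18+8) = 18/26 = 0.692.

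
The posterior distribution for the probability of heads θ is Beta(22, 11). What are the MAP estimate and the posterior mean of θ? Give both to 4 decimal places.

MAP: 0.6774. Posterior mean: 0.6667.

Mode = (22−1)/(22+11−2) = 21/31 = 0.6774.
Mean = 22/(22+11) = 22/33 = 0.6667.
The posterior is left-skewed, so the mode exceeds the mean.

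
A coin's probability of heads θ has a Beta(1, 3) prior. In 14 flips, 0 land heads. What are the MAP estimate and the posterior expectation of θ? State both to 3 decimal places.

Posterior: Beta(1+0, 3+14) = Beta(1, 17).
Since α = 1 ≤ 1 and β > 1, the Beta density is monotone decreasing on [0,1]; the mode is at 0.
Mean = 1/(1+17) = 0.056.
Mean > mode: the posterior has a right tail.

MAP: 0.000. Posterior mean: 0.056.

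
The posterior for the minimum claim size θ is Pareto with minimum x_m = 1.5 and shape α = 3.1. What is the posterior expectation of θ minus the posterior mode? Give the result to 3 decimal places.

0.714

The Pareto density is strictly decreasing on [x_m, ∞), so the mode is x_m = 1.500.
Mean = α·x_m/(α−1) = 3.1·1.5/2.1 = 2.214.
Difference = 2.214 − 1.500 = 0.714.
The mean is pulled above the mode by the posterior's right skew.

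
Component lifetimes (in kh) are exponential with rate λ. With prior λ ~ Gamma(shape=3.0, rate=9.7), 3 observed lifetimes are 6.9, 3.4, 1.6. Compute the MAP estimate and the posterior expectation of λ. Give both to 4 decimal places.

Σ times = 11.9. Posterior: Gamma(shape = 3.0+3 = 6.0, rate = 9.7+11.9 = 21.6).
Mode = (α−1)/β = 5.0/21.6 = 0.2315.
Mean = α/β = 6.0/21.6 = 0.2778.

MAP estimate = 0.2315, posterior expectation = 0.2778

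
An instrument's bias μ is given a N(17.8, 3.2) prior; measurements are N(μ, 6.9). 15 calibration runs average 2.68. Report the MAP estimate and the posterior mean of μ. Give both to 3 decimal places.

Posterior for μ is Normal. Precision-weighted mean: (1/3.2·17.8 + 15/6.9·2.68) / (1/3.2 + 15/6.9) = 4.580.
A Normal posterior is symmetric, so mode = mean.

MAP: 4.580. Posterior mean: 4.580.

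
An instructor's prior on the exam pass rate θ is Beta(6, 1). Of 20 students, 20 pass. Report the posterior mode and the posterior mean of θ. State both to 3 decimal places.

θ_MAP = 1.000, E[θ|data] = 0.963

Posterior: Beta(6+20, 1+0) = Beta(26, 1).
Since β = 1 ≤ 1 and α > 1, the Beta density is monotone increasing on [0,1]; the mode is at 1.
Mean = 26/(26+1) = 0.963.
The posterior is left-skewed, so the mode exceeds the mean.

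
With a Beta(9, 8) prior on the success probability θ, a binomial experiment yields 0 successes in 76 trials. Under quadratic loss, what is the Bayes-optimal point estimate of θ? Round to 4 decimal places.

0.0968

Posterior: Beta(9+0, 8+76) = Beta(9, 84).
Mode = (9−1)/(9+84−2) = 8/91 = 0.0879.
Mean = 9/(9+84) = 9/93 = 0.0968.
Quadratic loss ⇒ the optimal estimator is the posterior mean.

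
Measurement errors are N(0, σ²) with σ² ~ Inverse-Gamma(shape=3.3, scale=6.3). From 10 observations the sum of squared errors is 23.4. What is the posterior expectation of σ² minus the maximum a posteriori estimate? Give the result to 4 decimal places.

Posterior: Inverse-Gamma(shape = 3.3+10/2 = 8.3, scale = 6.3+23.4/2 = 18.0).
Mode = β/(α+1) = 18.0/9.3 = 1.9355.
Mean = β/(α−1) = 18.0/7.3 = 2.4658.
Difference = 2.4658 − 1.9355 = 0.5303.

0.5303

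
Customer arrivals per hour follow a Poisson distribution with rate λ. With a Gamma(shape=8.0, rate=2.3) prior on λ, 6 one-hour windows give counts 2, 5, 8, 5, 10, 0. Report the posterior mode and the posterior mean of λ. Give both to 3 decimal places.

Σ counts = 30. Posterior: Gamma(shape = 8.0+30 = 38.0, rate = 2.3+6 = 8.3).
Mode = (α−1)/β = 37.0/8.3 = 4.458.
Mean = α/β = 38.0/8.3 = 4.578.
Right-skewed posterior ⇒ mode < mean.

MAP = 4.458, posterior mean = 4.578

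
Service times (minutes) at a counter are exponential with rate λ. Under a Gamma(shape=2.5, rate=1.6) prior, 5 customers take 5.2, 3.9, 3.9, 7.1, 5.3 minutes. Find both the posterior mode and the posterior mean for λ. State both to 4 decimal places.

Σ times = 25.4. Posterior: Gamma(shape = 2.5+5 = 7.5, rate = 1.6+25.4 = 27.0).
Mode = (α−1)/β = 6.5/27.0 = 0.2407.
Mean = α/β = 7.5/27.0 = 0.2778.

λ_MAP = 0.2407, E[λ|data] = 0.2778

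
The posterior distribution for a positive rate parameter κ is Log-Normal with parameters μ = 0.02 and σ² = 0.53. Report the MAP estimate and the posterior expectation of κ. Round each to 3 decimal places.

κ_MAP = 0.600, E[κ|data] = 1.330

Mode = exp(μ − σ²) = exp(-0.51) = 0.600.
Mean = exp(μ + σ²/2) = exp(0.285) = 1.330.
Right-skewed posterior ⇒ mode < mean.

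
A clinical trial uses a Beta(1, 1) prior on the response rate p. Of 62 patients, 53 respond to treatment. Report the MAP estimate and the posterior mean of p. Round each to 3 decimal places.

MAP estimate = 0.855, posterior mean = 0.844

Posterior: Beta(1+53, 1+9) = Beta(54, 10).
Mode = (54−1)/(54+10−2) = 53/62 = 0.855.
With a flat prior the MAP equals the MLE, 53/62.
Mean = 54/(54+10) = 54/64 = 0.844.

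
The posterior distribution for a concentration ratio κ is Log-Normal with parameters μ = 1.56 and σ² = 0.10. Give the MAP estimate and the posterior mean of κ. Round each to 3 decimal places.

MAP = 4.306, posterior mean = 5.003

Mode = exp(μ − σ²) = exp(1.46) = 4.306.
Mean = exp(μ + σ²/2) = exp(1.610) = 5.003.
The mean is pulled above the mode by the posterior's right skew.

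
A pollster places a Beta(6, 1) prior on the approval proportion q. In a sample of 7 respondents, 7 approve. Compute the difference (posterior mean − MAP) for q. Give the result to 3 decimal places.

-0.071

Posterior: Beta(6+7, 1+0) = Beta(13, 1).
Since β = 1 ≤ 1 and α > 1, the Beta density is monotone increasing on [0,1]; the mode is at 1.
Mean = 13/(13+1) = 0.929.
Difference = 0.929 − 1.000 = -0.071.
Mode > mean: the posterior has a left tail.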